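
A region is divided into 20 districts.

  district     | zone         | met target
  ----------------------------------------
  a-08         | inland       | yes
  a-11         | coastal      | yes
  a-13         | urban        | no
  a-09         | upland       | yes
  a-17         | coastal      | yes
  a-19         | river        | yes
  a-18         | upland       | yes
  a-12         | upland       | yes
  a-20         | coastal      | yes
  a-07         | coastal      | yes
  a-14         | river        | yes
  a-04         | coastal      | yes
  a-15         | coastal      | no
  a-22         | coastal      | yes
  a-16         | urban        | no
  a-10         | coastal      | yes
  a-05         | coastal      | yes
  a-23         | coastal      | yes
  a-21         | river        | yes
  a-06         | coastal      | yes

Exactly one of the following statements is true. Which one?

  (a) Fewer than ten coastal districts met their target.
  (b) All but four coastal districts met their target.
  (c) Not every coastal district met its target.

|A| = 11, |A ∩ B| = 10, |A ∖ B| = 1.
(a) requires |A ∩ B| < 10: false.
(b) requires |A ∖ B| = 4: false.
(c) requires A ⊄ B (|A ∖ B| ≥ 1): true.

(c)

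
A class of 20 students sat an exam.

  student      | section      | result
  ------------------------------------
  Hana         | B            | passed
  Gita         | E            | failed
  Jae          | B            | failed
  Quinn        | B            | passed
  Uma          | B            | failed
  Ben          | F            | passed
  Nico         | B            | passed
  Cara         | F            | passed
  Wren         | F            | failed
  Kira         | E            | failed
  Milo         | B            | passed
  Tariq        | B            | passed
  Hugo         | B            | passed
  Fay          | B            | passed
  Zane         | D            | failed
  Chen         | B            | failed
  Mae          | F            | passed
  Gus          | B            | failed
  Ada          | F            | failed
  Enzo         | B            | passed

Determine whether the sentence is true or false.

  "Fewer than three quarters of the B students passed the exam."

True

'Fewer than three quarters of the B students passed the exam' holds iff |A ∩ B| / |A| < 3/4.
A (the restrictor) = {Hana, Jae, Quinn, Uma, Nico, Milo, Tariq, Hugo, Fay, Chen, Gus, Enzo}, |A| = 12.
A ∩ B = {Hana, Quinn, Nico, Milo, Tariq, Hugo, Fay, Enzo}, so |A ∩ B| = 8.
A ∖ B = {Jae, Uma, Chen, Gus}, so |A ∖ B| = 4.
|A ∩ B|/|A| = 8/12, so the statement is true.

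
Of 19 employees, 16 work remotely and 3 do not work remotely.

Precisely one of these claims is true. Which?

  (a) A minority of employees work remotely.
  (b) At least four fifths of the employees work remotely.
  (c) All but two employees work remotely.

(b)

|A| = 19, |A ∩ B| = 16, |A ∖ B| = 3.
(a) requires |A ∩ B| < |A ∖ B|: false.
(b) requires |A ∩ B| / |A| ≥ 4/5: true.
(c) requires |A ∖ B| = 2: false.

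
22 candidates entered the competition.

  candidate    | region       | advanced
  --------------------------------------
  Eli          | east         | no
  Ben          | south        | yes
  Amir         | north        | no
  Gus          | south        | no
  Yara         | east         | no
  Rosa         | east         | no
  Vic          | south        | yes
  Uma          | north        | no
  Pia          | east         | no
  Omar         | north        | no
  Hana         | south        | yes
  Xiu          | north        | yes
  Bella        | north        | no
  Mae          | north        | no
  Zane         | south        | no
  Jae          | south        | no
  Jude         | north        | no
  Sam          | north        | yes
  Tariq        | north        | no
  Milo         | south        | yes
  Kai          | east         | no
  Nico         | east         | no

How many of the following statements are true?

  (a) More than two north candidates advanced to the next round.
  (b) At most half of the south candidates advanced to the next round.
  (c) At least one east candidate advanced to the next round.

(a) north: |A| = 9, |A ∩ B| = 2; needs |A ∩ B| > 2 — false.
(b) south: |A| = 7, |A ∩ B| = 4; needs |A ∩ B| ≤ |A ∖ B| — false.
(c) east: |A| = 6, |A ∩ B| = 0; needs A ∩ B ≠ ∅ (|A ∩ B| ≥ 1) — false.

0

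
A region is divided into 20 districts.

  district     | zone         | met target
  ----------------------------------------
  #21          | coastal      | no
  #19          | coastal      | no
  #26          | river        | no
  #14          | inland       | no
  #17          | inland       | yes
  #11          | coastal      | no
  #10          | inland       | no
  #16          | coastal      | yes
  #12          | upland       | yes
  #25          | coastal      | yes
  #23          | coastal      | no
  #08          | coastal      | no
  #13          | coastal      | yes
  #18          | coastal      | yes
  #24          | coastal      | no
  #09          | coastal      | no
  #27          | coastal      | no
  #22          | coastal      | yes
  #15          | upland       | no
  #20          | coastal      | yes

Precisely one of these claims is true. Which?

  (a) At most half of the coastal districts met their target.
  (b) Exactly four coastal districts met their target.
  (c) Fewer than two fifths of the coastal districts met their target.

|A| = 14, |A ∩ B| = 6, |A ∖ B| = 8.
(a) requires |A ∩ B| ≤ |A ∖ B|: true.
(b) requires |A ∩ B| = 4: false.
(c) requires |A ∩ B| / |A| < 2/5: false.

(a)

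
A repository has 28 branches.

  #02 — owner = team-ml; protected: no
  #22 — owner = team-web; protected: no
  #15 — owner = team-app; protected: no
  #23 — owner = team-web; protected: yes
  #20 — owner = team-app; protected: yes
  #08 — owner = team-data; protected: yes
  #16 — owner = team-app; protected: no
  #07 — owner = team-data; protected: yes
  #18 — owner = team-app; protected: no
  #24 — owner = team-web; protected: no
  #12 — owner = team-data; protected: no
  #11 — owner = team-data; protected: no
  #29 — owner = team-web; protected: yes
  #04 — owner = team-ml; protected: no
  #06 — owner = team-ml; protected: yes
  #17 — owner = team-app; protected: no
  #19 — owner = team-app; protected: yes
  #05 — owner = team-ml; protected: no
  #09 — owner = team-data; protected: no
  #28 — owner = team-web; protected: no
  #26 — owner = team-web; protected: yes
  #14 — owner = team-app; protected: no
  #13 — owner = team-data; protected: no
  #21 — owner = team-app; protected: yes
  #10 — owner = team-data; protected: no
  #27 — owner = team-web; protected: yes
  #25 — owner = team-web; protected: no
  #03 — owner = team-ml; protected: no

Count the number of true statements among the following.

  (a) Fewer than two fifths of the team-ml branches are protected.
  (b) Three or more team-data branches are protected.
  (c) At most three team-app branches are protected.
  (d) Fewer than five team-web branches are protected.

(a) team-ml: |A| = 5, |A ∩ B| = 1; needs |A ∩ B| / |A| < 2/5 — true.
(b) team-data: |A| = 7, |A ∩ B| = 2; needs |A ∩ B| ≥ 3 — false.
(c) team-app: |A| = 8, |A ∩ B| = 3; needs |A ∩ B| ≤ 3 — true.
(d) team-web: |A| = 8, |A ∩ B| = 4; needs |A ∩ B| < 5 — true.

3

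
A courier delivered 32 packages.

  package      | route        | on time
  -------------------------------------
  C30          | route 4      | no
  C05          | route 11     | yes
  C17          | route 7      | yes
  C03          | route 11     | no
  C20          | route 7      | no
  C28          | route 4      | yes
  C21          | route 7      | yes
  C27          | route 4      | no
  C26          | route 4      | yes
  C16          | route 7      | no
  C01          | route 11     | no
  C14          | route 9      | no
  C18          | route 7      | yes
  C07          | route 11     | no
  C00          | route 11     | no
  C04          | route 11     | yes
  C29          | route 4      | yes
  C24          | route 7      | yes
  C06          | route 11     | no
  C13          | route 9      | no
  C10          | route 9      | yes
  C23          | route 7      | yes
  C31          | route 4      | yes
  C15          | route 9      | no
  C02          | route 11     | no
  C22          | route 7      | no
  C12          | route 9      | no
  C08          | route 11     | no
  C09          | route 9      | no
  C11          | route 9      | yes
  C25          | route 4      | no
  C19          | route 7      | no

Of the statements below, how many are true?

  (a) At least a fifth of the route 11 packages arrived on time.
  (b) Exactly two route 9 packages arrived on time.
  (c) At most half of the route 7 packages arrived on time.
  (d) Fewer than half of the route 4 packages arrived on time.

(a) route 11: |A| = 9, |A ∩ B| = 2; needs |A ∩ B| / |A| ≥ 1/5 — true.
(b) route 9: |A| = 7, |A ∩ B| = 2; needs |A ∩ B| = 2 — true.
(c) route 7: |A| = 9, |A ∩ B| = 5; needs |A ∩ B| ≤ |A ∖ B| — false.
(d) route 4: |A| = 7, |A ∩ B| = 4; needs |A ∩ B| < |A ∖ B| — false.

2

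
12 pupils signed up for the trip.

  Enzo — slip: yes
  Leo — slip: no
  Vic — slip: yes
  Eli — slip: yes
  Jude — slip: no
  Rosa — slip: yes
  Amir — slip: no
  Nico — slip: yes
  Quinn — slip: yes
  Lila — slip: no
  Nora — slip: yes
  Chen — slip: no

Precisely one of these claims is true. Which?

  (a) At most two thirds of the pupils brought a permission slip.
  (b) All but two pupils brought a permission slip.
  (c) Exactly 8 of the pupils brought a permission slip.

(a)

|A| = 12, |A ∩ B| = 7, |A ∖ B| = 5.
(a) requires |A ∩ B| / |A| ≤ 2/3: true.
(b) requires |A ∖ B| = 2: false.
(c) requires |A ∩ B| = 8: false.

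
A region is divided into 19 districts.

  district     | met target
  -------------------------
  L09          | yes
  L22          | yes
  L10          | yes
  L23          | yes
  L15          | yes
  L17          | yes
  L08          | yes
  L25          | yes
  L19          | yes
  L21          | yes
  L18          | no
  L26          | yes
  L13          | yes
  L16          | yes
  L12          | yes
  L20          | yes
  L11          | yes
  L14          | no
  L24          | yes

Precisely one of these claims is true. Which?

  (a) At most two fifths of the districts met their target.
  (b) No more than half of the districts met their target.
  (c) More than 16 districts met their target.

|A| = 19, |A ∩ B| = 17, |A ∖ B| = 2.
(a) requires |A ∩ B| / |A| ≤ 2/5: false.
(b) requires |A ∩ B| ≤ |A ∖ B|: false.
(c) requires |A ∩ B| > 16: true.

(c)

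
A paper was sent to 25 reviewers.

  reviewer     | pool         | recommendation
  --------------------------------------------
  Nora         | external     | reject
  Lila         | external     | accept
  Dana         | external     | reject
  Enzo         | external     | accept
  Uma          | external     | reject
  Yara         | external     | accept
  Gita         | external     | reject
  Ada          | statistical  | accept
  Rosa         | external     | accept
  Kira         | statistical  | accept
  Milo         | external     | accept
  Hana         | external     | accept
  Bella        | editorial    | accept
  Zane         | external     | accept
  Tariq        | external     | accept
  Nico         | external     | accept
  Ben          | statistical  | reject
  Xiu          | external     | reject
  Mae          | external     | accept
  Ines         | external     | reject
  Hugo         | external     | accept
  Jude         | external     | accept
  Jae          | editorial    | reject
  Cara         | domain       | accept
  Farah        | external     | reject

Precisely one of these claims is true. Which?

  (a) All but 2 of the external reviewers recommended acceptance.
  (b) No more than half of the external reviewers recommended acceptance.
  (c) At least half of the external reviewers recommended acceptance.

|A| = 19, |A ∩ B| = 12, |A ∖ B| = 7.
(a) requires |A ∖ B| = 2: false.
(b) requires |A ∩ B| ≤ |A ∖ B|: false.
(c) requires |A ∩ B| ≥ |A ∖ B|: true.

(c)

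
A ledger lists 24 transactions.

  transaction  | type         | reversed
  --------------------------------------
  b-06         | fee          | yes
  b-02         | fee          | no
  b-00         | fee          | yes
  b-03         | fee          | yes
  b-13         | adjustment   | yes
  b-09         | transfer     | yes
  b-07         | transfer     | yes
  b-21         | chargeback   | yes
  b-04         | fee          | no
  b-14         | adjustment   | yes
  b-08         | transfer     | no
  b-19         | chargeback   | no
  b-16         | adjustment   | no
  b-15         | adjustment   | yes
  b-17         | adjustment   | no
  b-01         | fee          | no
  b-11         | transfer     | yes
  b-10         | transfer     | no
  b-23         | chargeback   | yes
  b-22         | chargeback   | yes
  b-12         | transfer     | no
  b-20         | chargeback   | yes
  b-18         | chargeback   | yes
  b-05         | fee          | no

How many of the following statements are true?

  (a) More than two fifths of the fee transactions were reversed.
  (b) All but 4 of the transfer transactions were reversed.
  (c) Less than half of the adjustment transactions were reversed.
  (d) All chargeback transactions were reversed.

1

(a) fee: |A| = 7, |A ∩ B| = 3; needs |A ∩ B| / |A| > 2/5 — true.
(b) transfer: |A| = 6, |A ∩ B| = 3; needs |A ∖ B| = 4 — false.
(c) adjustment: |A| = 5, |A ∩ B| = 3; needs |A ∩ B| < |A ∖ B| — false.
(d) chargeback: |A| = 6, |A ∩ B| = 5; needs A ⊆ B, i.e. every element of A is in B (|A ∖ B| = 0) — false.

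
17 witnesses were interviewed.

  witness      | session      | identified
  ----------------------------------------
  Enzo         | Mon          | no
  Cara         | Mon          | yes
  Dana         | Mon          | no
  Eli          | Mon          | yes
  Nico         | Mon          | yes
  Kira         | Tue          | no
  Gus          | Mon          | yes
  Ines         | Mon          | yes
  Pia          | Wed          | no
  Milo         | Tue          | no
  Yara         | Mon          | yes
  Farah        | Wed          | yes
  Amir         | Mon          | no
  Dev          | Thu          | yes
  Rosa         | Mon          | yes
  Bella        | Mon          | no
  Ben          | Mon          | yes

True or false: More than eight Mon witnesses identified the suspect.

False

The determiner here denotes the relation: |A ∩ B| > 8.
A (the restrictor) = {Enzo, Cara, Dana, Eli, Nico, Gus, Ines, Yara, Amir, Rosa, Bella, Ben}, |A| = 12.
A ∩ B = {Cara, Eli, Nico, Gus, Ines, Yara, Rosa, Ben}, so |A ∩ B| = 8.
|A ∩ B| = 8, so the statement is false.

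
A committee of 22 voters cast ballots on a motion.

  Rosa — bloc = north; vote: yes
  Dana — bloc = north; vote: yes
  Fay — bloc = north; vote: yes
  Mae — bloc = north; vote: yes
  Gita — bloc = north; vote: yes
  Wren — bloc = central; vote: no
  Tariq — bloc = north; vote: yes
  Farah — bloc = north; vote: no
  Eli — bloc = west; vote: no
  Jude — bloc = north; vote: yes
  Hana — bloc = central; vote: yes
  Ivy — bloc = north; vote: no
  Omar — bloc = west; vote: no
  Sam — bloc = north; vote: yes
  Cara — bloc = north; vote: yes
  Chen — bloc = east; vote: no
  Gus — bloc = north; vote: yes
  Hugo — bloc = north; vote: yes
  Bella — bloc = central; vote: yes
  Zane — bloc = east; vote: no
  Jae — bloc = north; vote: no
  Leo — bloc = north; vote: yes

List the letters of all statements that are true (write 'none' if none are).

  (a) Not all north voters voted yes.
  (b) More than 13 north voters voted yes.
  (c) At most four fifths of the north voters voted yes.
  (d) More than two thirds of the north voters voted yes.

|A| = 15, |A ∩ B| = 12, |A ∖ B| = 3.
(a) A ⊄ B (|A ∖ B| ≥ 1): holds.
(b) |A ∩ B| > 13: fails.
(c) |A ∩ B| / |A| ≤ 4/5: holds.
(d) |A ∩ B| / |A| > 2/3: holds.

(a), (c), (d)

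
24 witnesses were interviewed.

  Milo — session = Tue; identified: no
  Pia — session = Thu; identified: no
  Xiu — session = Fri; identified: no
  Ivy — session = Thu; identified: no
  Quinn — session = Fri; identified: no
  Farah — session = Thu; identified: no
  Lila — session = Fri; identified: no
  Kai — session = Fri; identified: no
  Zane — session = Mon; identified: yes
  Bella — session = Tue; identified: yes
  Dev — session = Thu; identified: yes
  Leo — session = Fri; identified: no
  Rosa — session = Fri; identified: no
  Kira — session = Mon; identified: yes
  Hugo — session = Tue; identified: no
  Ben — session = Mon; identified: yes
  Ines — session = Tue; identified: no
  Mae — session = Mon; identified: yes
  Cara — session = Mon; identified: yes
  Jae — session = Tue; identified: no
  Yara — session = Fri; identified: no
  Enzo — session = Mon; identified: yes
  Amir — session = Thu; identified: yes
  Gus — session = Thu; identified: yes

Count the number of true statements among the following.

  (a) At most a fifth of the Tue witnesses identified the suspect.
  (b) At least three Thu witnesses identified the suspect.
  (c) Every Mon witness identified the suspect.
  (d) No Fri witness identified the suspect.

4

(a) Tue: |A| = 5, |A ∩ B| = 1; needs |A ∩ B| / |A| ≤ 1/5 — true.
(b) Thu: |A| = 6, |A ∩ B| = 3; needs |A ∩ B| ≥ 3 — true.
(c) Mon: |A| = 6, |A ∩ B| = 6; needs A ⊆ B, i.e. every element of A is in B (|A ∖ B| = 0) — true.
(d) Fri: |A| = 7, |A ∩ B| = 0; needs A ∩ B = ∅ (|A ∩ B| = 0) — true.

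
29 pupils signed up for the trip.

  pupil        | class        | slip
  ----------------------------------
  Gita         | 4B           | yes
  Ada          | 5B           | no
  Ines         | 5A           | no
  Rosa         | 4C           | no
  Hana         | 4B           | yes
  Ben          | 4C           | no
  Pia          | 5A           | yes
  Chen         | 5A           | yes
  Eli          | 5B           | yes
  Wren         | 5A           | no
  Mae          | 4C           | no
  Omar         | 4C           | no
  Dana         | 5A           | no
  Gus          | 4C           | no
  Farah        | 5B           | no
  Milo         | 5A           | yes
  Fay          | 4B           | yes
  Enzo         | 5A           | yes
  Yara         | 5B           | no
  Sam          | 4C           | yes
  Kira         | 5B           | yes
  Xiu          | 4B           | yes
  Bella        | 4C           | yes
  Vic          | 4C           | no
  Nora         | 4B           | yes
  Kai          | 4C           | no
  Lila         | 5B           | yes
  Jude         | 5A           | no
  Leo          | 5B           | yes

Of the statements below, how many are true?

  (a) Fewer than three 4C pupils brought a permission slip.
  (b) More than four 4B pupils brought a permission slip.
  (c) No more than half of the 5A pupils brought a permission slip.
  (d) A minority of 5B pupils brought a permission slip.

(a) 4C: |A| = 9, |A ∩ B| = 2; needs |A ∩ B| < 3 — true.
(b) 4B: |A| = 5, |A ∩ B| = 5; needs |A ∩ B| > 4 — true.
(c) 5A: |A| = 8, |A ∩ B| = 4; needs |A ∩ B| ≤ |A ∖ B| — true.
(d) 5B: |A| = 7, |A ∩ B| = 4; needs |A ∩ B| < |A ∖ B| — false.

3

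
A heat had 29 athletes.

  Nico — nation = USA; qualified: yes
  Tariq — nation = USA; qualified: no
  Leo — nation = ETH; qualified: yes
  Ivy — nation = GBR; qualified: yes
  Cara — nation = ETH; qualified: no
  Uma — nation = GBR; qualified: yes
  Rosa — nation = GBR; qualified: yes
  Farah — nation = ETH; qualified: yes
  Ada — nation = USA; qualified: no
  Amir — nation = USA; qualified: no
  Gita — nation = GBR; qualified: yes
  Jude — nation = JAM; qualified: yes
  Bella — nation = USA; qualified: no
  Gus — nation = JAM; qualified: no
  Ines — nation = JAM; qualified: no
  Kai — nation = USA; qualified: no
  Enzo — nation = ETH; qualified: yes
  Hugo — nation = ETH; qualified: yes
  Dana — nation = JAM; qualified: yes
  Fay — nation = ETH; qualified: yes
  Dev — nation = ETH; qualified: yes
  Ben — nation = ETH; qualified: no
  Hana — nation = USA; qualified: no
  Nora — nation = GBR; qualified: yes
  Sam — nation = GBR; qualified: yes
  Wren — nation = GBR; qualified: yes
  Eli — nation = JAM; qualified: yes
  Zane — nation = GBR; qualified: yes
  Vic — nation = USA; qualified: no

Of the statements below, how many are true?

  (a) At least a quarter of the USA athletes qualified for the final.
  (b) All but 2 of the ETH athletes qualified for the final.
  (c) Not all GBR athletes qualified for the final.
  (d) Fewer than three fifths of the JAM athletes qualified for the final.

1

(a) USA: |A| = 8, |A ∩ B| = 1; needs |A ∩ B| / |A| ≥ 1/4 — false.
(b) ETH: |A| = 8, |A ∩ B| = 6; needs |A ∖ B| = 2 — true.
(c) GBR: |A| = 8, |A ∩ B| = 8; needs A ⊄ B (|A ∖ B| ≥ 1) — false.
(d) JAM: |A| = 5, |A ∩ B| = 3; needs |A ∩ B| / |A| < 3/5 — false.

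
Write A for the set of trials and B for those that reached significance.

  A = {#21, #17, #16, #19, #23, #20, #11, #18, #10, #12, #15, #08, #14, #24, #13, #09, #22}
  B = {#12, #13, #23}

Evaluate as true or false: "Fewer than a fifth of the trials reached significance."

The determiner here denotes the relation: |A ∩ B| / |A| < 1/5.
|A| = 17, |A ∩ B| = 3, |A ∖ B| = 14.
|A ∩ B|/|A| = 3/17, so the statement is true.

True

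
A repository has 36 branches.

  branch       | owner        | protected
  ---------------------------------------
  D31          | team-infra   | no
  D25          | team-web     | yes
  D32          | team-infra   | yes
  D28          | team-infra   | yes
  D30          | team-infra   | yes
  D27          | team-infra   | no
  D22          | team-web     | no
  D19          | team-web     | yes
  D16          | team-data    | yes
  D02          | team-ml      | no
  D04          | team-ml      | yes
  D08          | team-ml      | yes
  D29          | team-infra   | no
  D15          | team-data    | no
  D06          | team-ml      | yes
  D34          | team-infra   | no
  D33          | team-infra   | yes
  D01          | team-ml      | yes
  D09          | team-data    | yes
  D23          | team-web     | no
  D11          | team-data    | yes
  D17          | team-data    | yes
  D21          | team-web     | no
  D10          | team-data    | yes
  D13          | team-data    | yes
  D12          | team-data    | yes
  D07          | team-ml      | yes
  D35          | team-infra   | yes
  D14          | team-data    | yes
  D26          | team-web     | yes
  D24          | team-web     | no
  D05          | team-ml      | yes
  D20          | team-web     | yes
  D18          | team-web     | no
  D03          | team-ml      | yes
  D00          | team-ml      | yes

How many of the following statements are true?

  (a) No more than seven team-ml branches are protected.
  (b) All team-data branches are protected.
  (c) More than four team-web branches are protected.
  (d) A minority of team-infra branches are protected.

(a) team-ml: |A| = 9, |A ∩ B| = 8; needs |A ∩ B| ≤ 7 — false.
(b) team-data: |A| = 9, |A ∩ B| = 8; needs A ⊆ B, i.e. every element of A is in B (|A ∖ B| = 0) — false.
(c) team-web: |A| = 9, |A ∩ B| = 4; needs |A ∩ B| > 4 — false.
(d) team-infra: |A| = 9, |A ∩ B| = 5; needs |A ∩ B| < |A ∖ B| — false.

0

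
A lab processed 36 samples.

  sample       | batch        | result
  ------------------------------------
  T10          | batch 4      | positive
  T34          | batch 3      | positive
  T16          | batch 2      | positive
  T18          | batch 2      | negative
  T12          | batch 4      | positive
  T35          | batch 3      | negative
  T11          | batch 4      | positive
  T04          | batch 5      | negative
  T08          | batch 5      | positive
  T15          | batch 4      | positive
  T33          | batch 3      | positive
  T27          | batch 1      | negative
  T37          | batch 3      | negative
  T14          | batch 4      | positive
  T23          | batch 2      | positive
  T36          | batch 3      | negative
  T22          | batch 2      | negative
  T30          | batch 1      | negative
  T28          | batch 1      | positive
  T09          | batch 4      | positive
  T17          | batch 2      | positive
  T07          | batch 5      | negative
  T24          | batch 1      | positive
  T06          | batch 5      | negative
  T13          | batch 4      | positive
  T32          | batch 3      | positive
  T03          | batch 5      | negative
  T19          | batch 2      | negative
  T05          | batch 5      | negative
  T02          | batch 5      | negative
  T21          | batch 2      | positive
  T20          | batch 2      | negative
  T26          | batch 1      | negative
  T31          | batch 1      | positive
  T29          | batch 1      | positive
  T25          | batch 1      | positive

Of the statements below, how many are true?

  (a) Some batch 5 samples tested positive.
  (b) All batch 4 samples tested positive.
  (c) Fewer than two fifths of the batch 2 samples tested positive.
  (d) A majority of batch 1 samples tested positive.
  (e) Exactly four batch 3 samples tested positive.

(a) batch 5: |A| = 7, |A ∩ B| = 1; needs A ∩ B ≠ ∅ (|A ∩ B| ≥ 1) — true.
(b) batch 4: |A| = 7, |A ∩ B| = 7; needs A ⊆ B, i.e. every element of A is in B (|A ∖ B| = 0) — true.
(c) batch 2: |A| = 8, |A ∩ B| = 4; needs |A ∩ B| / |A| < 2/5 — false.
(d) batch 1: |A| = 8, |A ∩ B| = 5; needs |A ∩ B| > |A ∖ B| — true.
(e) batch 3: |A| = 6, |A ∩ B| = 3; needs |A ∩ B| = 4 — false.

3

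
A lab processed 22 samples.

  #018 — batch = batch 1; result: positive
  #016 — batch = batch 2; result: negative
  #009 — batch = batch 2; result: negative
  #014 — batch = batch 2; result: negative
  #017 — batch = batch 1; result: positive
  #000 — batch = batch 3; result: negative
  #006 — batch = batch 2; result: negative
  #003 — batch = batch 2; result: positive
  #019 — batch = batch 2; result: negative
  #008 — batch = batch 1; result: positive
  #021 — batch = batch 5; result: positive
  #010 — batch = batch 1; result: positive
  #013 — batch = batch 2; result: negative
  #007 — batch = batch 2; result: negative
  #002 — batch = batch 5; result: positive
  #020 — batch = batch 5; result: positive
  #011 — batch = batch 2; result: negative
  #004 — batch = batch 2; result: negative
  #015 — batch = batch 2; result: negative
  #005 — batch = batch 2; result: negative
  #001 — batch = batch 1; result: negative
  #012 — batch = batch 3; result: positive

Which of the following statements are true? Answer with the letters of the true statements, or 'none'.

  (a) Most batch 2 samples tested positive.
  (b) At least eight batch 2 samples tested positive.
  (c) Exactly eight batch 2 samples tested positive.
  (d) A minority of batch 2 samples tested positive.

(d)

|A| = 12, |A ∩ B| = 1, |A ∖ B| = 11.
(a) |A ∩ B| > |A ∖ B|: fails.
(b) |A ∩ B| ≥ 8: fails.
(c) |A ∩ B| = 8: fails.
(d) |A ∩ B| < |A ∖ B|: holds.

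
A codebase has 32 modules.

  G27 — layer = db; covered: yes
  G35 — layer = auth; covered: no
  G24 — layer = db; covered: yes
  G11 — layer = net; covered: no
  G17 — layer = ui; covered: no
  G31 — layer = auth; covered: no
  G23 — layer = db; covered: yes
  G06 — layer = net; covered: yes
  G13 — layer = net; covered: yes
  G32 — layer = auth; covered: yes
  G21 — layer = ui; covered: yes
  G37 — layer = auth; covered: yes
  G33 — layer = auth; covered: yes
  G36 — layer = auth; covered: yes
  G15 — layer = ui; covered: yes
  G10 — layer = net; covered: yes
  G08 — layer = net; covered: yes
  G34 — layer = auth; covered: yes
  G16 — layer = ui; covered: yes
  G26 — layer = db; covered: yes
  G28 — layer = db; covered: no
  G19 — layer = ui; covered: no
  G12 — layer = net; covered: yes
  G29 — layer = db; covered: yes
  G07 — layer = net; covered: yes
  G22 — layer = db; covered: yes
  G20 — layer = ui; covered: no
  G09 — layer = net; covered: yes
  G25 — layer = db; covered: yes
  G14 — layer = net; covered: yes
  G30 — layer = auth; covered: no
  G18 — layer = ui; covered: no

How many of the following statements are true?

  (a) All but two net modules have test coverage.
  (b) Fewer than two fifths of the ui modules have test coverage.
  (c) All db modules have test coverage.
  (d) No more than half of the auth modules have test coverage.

(a) net: |A| = 9, |A ∩ B| = 8; needs |A ∖ B| = 2 — false.
(b) ui: |A| = 7, |A ∩ B| = 3; needs |A ∩ B| / |A| < 2/5 — false.
(c) db: |A| = 8, |A ∩ B| = 7; needs A ⊆ B, i.e. every element of A is in B (|A ∖ B| = 0) — false.
(d) auth: |A| = 8, |A ∩ B| = 5; needs |A ∩ B| ≤ |A ∖ B| — false.

0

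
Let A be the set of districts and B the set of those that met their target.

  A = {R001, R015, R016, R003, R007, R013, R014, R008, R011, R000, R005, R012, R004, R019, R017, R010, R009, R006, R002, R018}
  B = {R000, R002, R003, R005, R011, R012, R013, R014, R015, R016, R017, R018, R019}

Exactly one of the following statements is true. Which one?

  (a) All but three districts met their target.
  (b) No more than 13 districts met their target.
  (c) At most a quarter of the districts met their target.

(b)

|A| = 20, |A ∩ B| = 13, |A ∖ B| = 7.
(a) requires |A ∖ B| = 3: false.
(b) requires |A ∩ B| ≤ 13: true.
(c) requires |A ∩ B| / |A| ≤ 1/4: false.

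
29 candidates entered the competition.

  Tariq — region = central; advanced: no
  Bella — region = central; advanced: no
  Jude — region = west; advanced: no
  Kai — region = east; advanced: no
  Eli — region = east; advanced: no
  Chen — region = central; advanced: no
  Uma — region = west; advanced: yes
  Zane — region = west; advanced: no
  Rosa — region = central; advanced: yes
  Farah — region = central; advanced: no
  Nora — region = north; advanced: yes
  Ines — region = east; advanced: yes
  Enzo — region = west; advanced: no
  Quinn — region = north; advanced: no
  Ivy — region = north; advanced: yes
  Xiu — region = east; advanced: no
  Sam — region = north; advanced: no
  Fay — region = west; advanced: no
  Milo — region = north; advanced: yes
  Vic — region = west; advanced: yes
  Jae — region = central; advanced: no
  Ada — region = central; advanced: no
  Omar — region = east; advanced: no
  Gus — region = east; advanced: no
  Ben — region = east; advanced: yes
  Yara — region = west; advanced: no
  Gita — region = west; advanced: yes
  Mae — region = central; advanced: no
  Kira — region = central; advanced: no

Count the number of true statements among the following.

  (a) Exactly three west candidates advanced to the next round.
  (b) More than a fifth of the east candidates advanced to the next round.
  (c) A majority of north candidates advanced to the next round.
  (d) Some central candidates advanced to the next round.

(a) west: |A| = 8, |A ∩ B| = 3; needs |A ∩ B| = 3 — true.
(b) east: |A| = 7, |A ∩ B| = 2; needs |A ∩ B| / |A| > 1/5 — true.
(c) north: |A| = 5, |A ∩ B| = 3; needs |A ∩ B| > |A ∖ B| — true.
(d) central: |A| = 9, |A ∩ B| = 1; needs A ∩ B ≠ ∅ (|A ∩ B| ≥ 1) — true.

4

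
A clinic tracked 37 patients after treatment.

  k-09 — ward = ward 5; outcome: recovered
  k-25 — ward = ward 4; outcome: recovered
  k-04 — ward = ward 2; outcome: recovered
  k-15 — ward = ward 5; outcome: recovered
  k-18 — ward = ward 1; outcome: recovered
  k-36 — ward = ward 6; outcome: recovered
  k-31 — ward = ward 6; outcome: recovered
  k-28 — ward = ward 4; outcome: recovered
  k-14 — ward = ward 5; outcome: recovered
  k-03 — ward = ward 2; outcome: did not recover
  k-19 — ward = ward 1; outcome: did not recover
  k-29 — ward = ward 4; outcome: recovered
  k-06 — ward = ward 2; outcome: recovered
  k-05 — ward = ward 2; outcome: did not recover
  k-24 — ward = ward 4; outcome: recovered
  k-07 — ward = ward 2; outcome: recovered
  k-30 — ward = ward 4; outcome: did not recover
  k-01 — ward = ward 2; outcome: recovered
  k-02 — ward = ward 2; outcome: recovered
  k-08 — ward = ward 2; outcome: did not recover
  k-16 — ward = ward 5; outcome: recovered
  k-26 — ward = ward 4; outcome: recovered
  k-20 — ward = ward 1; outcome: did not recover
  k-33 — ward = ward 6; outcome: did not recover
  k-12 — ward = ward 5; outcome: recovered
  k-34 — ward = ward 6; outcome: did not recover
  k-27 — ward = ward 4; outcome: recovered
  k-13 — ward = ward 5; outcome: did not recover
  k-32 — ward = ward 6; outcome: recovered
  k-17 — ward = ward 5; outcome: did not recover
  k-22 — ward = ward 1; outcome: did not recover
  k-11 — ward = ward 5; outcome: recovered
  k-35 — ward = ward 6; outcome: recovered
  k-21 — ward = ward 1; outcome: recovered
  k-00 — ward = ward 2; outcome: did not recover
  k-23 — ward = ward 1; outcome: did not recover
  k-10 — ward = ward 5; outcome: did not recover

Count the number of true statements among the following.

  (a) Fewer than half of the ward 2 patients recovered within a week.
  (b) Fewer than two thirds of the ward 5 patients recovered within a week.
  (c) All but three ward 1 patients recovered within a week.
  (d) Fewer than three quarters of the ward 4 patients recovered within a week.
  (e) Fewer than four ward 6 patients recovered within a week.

0

(a) ward 2: |A| = 9, |A ∩ B| = 5; needs |A ∩ B| < |A ∖ B| — false.
(b) ward 5: |A| = 9, |A ∩ B| = 6; needs |A ∩ B| / |A| < 2/3 — false.
(c) ward 1: |A| = 6, |A ∩ B| = 2; needs |A ∖ B| = 3 — false.
(d) ward 4: |A| = 7, |A ∩ B| = 6; needs |A ∩ B| / |A| < 3/4 — false.
(e) ward 6: |A| = 6, |A ∩ B| = 4; needs |A ∩ B| < 4 — false.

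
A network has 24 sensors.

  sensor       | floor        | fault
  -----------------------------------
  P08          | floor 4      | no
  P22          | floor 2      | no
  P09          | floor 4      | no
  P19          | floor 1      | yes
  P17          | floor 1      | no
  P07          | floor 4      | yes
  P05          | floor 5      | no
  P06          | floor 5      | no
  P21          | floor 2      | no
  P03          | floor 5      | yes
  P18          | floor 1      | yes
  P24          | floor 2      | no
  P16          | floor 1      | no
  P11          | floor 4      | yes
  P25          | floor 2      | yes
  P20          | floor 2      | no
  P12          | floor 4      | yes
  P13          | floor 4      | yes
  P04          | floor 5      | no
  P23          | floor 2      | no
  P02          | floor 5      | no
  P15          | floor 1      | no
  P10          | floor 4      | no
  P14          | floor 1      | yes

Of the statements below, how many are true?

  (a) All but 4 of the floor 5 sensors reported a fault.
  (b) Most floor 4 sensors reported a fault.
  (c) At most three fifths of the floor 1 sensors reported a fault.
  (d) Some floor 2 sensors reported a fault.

(a) floor 5: |A| = 5, |A ∩ B| = 1; needs |A ∖ B| = 4 — true.
(b) floor 4: |A| = 7, |A ∩ B| = 4; needs |A ∩ B| > |A ∖ B| — true.
(c) floor 1: |A| = 6, |A ∩ B| = 3; needs |A ∩ B| / |A| ≤ 3/5 — true.
(d) floor 2: |A| = 6, |A ∩ B| = 1; needs A ∩ B ≠ ∅ (|A ∩ B| ≥ 1) — true.

4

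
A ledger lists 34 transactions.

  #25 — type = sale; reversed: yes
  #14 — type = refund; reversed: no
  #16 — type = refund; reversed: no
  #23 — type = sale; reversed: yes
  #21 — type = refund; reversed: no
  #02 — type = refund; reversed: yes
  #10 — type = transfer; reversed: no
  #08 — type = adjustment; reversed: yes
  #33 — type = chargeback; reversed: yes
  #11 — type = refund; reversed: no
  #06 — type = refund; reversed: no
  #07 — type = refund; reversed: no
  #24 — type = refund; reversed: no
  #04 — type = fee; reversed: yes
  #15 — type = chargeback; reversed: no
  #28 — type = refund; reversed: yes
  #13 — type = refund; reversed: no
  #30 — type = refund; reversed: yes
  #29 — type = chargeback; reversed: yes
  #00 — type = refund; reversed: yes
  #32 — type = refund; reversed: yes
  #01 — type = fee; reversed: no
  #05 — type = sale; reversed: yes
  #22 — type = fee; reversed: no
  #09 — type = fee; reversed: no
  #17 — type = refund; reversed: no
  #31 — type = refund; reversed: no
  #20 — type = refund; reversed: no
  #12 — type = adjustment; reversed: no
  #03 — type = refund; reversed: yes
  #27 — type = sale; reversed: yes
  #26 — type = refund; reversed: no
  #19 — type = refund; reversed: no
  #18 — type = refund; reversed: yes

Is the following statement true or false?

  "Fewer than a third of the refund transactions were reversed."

'Fewer than a third of the refund transactions were reversed' holds iff |A ∩ B| / |A| < 1/3.
|A| = 20, |A ∩ B| = 7, |A ∖ B| = 13.
|A ∩ B|/|A| = 7/20, so the statement is false.

False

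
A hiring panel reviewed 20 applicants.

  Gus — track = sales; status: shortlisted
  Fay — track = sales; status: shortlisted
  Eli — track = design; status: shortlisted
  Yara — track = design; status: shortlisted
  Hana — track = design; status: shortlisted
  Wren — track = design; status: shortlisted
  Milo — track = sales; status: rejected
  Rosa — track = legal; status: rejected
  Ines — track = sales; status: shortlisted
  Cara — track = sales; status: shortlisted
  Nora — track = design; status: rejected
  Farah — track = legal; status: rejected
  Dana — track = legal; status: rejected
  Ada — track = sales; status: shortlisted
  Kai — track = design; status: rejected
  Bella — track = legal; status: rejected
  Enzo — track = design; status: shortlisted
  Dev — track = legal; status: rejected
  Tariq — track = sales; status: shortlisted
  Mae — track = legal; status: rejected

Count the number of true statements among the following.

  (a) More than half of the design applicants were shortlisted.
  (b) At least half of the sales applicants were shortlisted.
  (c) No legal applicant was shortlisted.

3

(a) design: |A| = 7, |A ∩ B| = 5; needs |A ∩ B| > |A ∖ B| — true.
(b) sales: |A| = 7, |A ∩ B| = 6; needs |A ∩ B| ≥ |A ∖ B| — true.
(c) legal: |A| = 6, |A ∩ B| = 0; needs A ∩ B = ∅ (|A ∩ B| = 0) — true.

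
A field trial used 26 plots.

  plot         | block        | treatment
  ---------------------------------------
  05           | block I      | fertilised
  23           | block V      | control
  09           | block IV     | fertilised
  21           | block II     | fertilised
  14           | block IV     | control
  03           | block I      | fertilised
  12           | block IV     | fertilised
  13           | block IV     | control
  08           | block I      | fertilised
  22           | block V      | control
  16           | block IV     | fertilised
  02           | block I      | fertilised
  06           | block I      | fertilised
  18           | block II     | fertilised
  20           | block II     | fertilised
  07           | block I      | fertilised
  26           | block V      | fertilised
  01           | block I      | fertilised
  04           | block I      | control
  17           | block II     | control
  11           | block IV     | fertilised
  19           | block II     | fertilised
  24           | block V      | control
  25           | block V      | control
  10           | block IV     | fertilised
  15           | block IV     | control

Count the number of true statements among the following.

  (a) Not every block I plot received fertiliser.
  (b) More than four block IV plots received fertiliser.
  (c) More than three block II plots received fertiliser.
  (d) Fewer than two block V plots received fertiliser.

(a) block I: |A| = 8, |A ∩ B| = 7; needs A ⊄ B (|A ∖ B| ≥ 1) — true.
(b) block IV: |A| = 8, |A ∩ B| = 5; needs |A ∩ B| > 4 — true.
(c) block II: |A| = 5, |A ∩ B| = 4; needs |A ∩ B| > 3 — true.
(d) block V: |A| = 5, |A ∩ B| = 1; needs |A ∩ B| < 2 — true.

4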